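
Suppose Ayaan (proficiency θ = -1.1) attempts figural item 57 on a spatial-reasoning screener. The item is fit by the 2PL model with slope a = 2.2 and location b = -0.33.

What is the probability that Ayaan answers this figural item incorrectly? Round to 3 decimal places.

0.845

P(θ) = 1 / (1 + exp(−a(θ − b)))
Exponent: 2.2 × (-1.1 − (-0.33)) = -1.6940
1/(1 + e^{1.6940}) = 0.1553
P(incorrect) = 1 − 0.1553 = 0.8447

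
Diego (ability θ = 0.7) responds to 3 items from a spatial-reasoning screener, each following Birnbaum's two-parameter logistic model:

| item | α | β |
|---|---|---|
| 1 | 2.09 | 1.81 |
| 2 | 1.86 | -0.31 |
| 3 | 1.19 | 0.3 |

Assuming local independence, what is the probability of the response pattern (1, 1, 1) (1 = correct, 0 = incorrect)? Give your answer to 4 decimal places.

P(θ) = 1 / (1 + exp(−α(θ − β)))
P_1 = 1/(1+e^{2.3199}) = 0.0895
P_2 = 1/(1+e^{-1.8786}) = 0.8675
P_3 = 1/(1+e^{-0.4760}) = 0.6168
L = P_1 × P_2 × P_3 = 0.0895 × 0.8675 × 0.6168 = 0.04788

0.0479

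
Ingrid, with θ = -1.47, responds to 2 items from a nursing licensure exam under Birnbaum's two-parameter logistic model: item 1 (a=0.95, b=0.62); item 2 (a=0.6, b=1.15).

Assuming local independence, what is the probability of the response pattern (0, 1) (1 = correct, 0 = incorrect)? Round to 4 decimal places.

0.1512

P(θ) = 1 / (1 + exp(−a(θ − b)))
P_1 = 1/(1+e^{1.9855}) = 0.1207
P_2 = 1/(1+e^{1.5720}) = 0.1719
L = (1−P_1) × P_2 = 0.8793 × 0.1719 = 0.15117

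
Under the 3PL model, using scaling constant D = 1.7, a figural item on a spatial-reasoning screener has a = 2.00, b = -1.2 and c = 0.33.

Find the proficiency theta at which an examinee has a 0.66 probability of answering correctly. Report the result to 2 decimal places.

P(theta) = c + (1 − c) · 1 / (1 + exp(−D·a(theta − b)))
Remove guessing floor: (0.66 − 0.33)/(1 − 0.33) = 0.4925
logit = ln(0.4925/0.5075) = -0.0299
theta = b + logit/(1.7·a) = -1.2 + (-0.0299)/3.4000 = -1.2088

-1.21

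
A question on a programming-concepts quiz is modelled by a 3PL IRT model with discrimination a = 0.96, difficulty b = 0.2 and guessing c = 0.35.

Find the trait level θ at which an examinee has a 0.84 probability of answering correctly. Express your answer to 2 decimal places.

1.37

P(θ) = c + (1 − c) · 1 / (1 + exp(−a(θ − b)))
Remove guessing floor: (0.84 − 0.35)/(1 − 0.35) = 0.7538
logit = ln(0.7538/0.2462) = 1.1192
θ = b + logit/(a) = 0.2 + 1.1192/0.9600 = 1.3659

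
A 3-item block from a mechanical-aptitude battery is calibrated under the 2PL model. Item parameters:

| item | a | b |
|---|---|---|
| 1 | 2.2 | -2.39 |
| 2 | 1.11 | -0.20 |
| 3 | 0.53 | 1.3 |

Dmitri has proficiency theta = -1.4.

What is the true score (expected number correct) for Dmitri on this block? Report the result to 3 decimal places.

1.300

P(theta) = 1 / (1 + exp(−a(theta − b)))
P_1 = 1/(1+e^{-2.1780}) = 0.8983
P_2 = 1/(1+e^{1.3320}) = 0.2088
P_3 = 1/(1+e^{1.4310}) = 0.1929
E[score] = 0.8983 + 0.2088 + 0.1929 = 1.3000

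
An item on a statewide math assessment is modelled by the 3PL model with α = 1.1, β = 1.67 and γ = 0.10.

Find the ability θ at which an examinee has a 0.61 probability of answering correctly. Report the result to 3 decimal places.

1.914

P(θ) = γ + (1 − γ) · 1 / (1 + exp(−α(θ − β)))
Remove guessing floor: (0.61 − 0.10)/(1 − 0.10) = 0.5667
logit = ln(0.5667/0.4333) = 0.2683
θ = β + logit/(α) = 1.67 + 0.2683/1.1000 = 1.9139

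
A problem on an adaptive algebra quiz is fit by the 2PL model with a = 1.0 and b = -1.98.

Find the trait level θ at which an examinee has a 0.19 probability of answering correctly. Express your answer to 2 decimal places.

P(θ) = 1 / (1 + exp(−a(θ − b)))
logit = ln(0.1900/0.8100) = -1.4500
θ = b + logit/(a) = -1.98 + (-1.4500)/1.0000 = -3.4300

-3.43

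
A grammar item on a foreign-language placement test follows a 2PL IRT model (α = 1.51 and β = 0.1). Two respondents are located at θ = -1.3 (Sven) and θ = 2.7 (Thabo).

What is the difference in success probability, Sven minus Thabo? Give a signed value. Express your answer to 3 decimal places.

-0.873

P(θ) = 1 / (1 + exp(−α(θ − β)))
P(Sven) = 0.1077  [exponent -2.1140]
P(Thabo) = 0.9807  [exponent 3.9260]
Difference = 0.1077 − 0.9807 = -0.8729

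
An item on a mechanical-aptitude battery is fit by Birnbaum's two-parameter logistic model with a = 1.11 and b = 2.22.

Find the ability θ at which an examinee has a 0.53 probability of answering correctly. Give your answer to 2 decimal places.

P(θ) = 1 / (1 + exp(−a(θ − b)))
logit = ln(0.5300/0.4700) = 0.1201
θ = b + logit/(a) = 2.22 + 0.1201/1.1100 = 2.3282

2.33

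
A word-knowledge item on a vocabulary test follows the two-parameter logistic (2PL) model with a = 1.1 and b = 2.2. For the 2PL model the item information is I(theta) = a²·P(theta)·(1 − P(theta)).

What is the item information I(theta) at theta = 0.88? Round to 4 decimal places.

P = 1/(1+e^{1.4520}) = 0.1897
P(1−P) = 0.1897 × 0.8103 = 0.1537
I = a² × P(1−P) = 1.1² × 0.1537 = 0.18599

0.1860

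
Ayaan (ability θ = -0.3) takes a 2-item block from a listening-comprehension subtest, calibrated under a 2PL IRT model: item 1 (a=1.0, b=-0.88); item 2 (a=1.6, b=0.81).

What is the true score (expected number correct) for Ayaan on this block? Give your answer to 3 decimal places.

P(θ) = 1 / (1 + exp(−a(θ − b)))
P_1 = 1/(1+e^{-0.5800}) = 0.6411
P_2 = 1/(1+e^{1.7760}) = 0.1448
E[score] = 0.6411 + 0.1448 = 0.7859

0.786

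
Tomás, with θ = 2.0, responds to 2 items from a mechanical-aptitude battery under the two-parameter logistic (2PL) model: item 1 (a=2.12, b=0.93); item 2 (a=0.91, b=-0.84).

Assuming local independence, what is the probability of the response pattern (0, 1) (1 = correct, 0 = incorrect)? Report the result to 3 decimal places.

0.087

P(θ) = 1 / (1 + exp(−a(θ − b)))
P_1 = 1/(1+e^{-2.2684}) = 0.9062
P_2 = 1/(1+e^{-2.5844}) = 0.9299
L = (1−P_1) × P_2 = 0.0938 × 0.9299 = 0.08720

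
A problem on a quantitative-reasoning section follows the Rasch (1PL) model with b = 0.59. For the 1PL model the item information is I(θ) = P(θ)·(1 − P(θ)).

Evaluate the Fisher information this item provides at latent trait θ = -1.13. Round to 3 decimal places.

0.129

P = 1/(1+e^{1.7200}) = 0.1519
P(1−P) = 0.1519 × 0.8481 = 0.1288
I = P(1−P) = 0.12881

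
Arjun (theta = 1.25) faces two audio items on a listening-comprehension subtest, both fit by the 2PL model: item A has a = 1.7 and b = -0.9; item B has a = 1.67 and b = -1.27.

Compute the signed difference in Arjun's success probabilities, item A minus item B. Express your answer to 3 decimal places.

-0.011

P(theta) = 1 / (1 + exp(−a(theta − b)))
P_A = 0.9748
P_B = 0.9853
P_A − P_B = -0.0106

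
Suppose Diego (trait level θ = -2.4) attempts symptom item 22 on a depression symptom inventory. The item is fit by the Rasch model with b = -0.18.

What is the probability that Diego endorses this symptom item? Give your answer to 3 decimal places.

P(θ) = 1 / (1 + exp(−(θ − b)))
Exponent: (-2.4 − (-0.18)) = -2.2200
1/(1 + e^{2.2200}) = 0.0980
P = 0.0980

0.098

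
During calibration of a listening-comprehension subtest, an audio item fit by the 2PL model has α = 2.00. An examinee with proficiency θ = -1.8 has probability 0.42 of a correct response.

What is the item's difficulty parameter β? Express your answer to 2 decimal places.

-1.64

P(θ) = 1 / (1 + exp(−α(θ − β)))
logit(0.42) = ln(0.42/0.58) = -0.3228
β = θ − logit/(α) = -1.8 − (-0.3228)/2.0000 = -1.6386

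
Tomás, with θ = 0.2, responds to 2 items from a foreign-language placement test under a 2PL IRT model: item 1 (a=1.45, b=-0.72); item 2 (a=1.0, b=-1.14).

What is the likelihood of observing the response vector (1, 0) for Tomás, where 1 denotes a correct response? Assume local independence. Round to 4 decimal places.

P(θ) = 1 / (1 + exp(−a(θ − b)))
P_1 = 1/(1+e^{-1.3340}) = 0.7915
P_2 = 1/(1+e^{-1.3400}) = 0.7925
L = P_1 × (1−P_2) = 0.7915 × 0.2075 = 0.16424

0.1642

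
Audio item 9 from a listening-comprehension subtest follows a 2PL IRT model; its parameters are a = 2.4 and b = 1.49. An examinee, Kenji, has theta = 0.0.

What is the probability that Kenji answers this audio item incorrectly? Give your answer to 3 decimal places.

0.973

P(theta) = 1 / (1 + exp(−a(theta − b)))
Exponent: 2.4 × (0.0 − 1.49) = -3.5760
1/(1 + e^{3.5760}) = 0.0272
P(incorrect) = 1 − 0.0272 = 0.9728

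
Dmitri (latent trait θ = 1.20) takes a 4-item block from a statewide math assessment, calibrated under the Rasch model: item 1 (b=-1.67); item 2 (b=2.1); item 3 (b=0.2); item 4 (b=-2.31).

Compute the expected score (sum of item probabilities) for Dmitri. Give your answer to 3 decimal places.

2.937

P(θ) = 1 / (1 + exp(−(θ − b)))
P_1 = 1/(1+e^{-2.8700}) = 0.9463
P_2 = 1/(1+e^{0.9000}) = 0.2891
P_3 = 1/(1+e^{-1.0000}) = 0.7311
P_4 = 1/(1+e^{-3.5100}) = 0.9710
E[score] = 0.9463 + 0.2891 + 0.7311 + 0.9710 = 2.9374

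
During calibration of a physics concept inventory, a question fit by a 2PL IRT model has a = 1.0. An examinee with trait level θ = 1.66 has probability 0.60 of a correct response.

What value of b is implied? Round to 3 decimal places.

1.255

P(θ) = 1 / (1 + exp(−a(θ − b)))
logit(0.60) = ln(0.60/0.40) = 0.4055
b = θ − logit/(a) = 1.66 − 0.4055/1.0000 = 1.2545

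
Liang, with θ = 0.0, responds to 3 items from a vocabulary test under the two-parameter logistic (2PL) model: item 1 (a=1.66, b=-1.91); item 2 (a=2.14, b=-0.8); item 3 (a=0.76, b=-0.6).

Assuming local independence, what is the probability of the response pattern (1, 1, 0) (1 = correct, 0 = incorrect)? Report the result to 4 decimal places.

P(θ) = 1 / (1 + exp(−a(θ − b)))
P_1 = 1/(1+e^{-3.1706}) = 0.9597
P_2 = 1/(1+e^{-1.7120}) = 0.8471
P_3 = 1/(1+e^{-0.4560}) = 0.6121
L = P_1 × P_2 × (1−P_3) = 0.9597 × 0.8471 × 0.3879 = 0.31538

0.3154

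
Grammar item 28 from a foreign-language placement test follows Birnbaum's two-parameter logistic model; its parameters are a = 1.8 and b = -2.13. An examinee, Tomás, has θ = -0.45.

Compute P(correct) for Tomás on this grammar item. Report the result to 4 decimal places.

P(θ) = 1 / (1 + exp(−a(θ − b)))
Exponent: 1.8 × (-0.45 − (-2.13)) = 3.0240
1/(1 + e^{-3.0240}) = 0.9536

0.9536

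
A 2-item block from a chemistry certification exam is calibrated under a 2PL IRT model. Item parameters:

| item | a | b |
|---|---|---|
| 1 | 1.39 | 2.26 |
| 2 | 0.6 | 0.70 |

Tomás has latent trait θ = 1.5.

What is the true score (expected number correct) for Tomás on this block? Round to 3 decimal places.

0.876

P(θ) = 1 / (1 + exp(−a(θ − b)))
P_1 = 1/(1+e^{1.0564}) = 0.2580
P_2 = 1/(1+e^{-0.4800}) = 0.6177
E[score] = 0.2580 + 0.6177 = 0.8757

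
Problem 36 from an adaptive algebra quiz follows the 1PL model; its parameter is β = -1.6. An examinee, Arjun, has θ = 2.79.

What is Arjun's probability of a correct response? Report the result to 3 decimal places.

P(θ) = 1 / (1 + exp(−(θ − β)))
Exponent: (2.79 − (-1.6)) = 4.3900
1/(1 + e^{-4.3900}) = 0.9878
P = 0.9878

0.988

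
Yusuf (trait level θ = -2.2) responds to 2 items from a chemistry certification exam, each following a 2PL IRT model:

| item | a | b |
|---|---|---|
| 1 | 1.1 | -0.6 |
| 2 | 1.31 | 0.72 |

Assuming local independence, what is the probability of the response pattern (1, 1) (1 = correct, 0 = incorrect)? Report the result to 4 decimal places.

0.0031

P(θ) = 1 / (1 + exp(−a(θ − b)))
P_1 = 1/(1+e^{1.7600}) = 0.1468
P_2 = 1/(1+e^{3.8252}) = 0.0213
L = P_1 × P_2 = 0.1468 × 0.0213 = 0.00313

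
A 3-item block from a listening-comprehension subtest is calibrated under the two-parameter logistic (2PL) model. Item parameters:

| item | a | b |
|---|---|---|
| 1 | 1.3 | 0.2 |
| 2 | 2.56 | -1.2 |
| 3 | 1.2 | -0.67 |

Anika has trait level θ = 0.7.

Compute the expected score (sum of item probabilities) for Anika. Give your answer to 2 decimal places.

P(θ) = 1 / (1 + exp(−a(θ − b)))
P_1 = 1/(1+e^{-0.6500}) = 0.6570
P_2 = 1/(1+e^{-4.8640}) = 0.9923
P_3 = 1/(1+e^{-1.6440}) = 0.8381
E[score] = 0.6570 + 0.9923 + 0.8381 = 2.4874

2.49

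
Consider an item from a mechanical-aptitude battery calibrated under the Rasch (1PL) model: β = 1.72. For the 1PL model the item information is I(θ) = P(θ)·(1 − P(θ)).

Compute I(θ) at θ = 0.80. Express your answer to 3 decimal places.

0.204

P = 1/(1+e^{0.9200}) = 0.2850
P(1−P) = 0.2850 × 0.7150 = 0.2038
I = P(1−P) = 0.20376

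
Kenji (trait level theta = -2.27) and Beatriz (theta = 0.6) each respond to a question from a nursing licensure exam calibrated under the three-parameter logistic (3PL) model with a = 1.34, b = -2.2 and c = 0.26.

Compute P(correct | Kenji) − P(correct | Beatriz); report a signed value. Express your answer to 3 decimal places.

-0.370

P(theta) = c + (1 − c) · 1 / (1 + exp(−a(theta − b)))
P(Kenji) = 0.6127  [exponent -0.0938]
P(Beatriz) = 0.9830  [exponent 3.7520]
Difference = 0.6127 − 0.9830 = -0.3704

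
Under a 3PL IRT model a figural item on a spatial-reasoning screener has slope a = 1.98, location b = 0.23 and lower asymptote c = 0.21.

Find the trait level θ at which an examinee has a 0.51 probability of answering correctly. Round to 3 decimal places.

-0.018

P(θ) = c + (1 − c) · 1 / (1 + exp(−a(θ − b)))
Remove guessing floor: (0.51 − 0.21)/(1 − 0.21) = 0.3797
logit = ln(0.3797/0.6203) = -0.4906
θ = b + logit/(a) = 0.23 + (-0.4906)/1.9800 = -0.0178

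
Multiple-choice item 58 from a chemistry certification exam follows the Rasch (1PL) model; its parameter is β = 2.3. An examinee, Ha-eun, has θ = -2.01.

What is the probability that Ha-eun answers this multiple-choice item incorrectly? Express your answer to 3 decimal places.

0.987

P(θ) = 1 / (1 + exp(−(θ − β)))
Exponent: (-2.01 − 2.3) = -4.3100
1/(1 + e^{4.3100}) = 0.0133
P = 0.0133
P(incorrect) = 1 − 0.0133 = 0.9867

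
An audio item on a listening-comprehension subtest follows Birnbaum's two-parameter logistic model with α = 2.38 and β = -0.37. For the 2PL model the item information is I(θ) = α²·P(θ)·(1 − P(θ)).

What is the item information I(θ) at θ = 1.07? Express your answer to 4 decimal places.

P = 1/(1+e^{-3.4272}) = 0.9685
P(1−P) = 0.9685 × 0.0315 = 0.0305
I = α² × P(1−P) = 2.38² × 0.0305 = 0.17258

0.1726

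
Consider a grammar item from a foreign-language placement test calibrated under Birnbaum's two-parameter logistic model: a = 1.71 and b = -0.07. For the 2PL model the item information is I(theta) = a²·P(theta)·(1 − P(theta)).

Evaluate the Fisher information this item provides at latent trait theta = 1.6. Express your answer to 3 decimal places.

P = 1/(1+e^{-2.8557}) = 0.9456
P(1−P) = 0.9456 × 0.0544 = 0.0514
I = a² × P(1−P) = 1.71² × 0.0514 = 0.15038

0.150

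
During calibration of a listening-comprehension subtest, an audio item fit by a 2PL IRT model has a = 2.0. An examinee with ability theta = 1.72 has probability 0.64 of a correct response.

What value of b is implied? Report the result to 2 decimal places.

P(theta) = 1 / (1 + exp(−a(theta − b)))
logit(0.64) = ln(0.64/0.36) = 0.5754
b = theta − logit/(a) = 1.72 − 0.5754/2.0000 = 1.4323

1.43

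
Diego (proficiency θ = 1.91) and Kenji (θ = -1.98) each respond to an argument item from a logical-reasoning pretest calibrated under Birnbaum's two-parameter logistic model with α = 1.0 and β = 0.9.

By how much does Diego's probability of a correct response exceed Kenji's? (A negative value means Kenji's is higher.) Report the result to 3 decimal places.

P(θ) = 1 / (1 + exp(−α(θ − β)))
P(Diego) = 0.7330  [exponent 1.0100]
P(Kenji) = 0.0532  [exponent -2.8800]
Difference = 0.7330 − 0.0532 = 0.6799

0.680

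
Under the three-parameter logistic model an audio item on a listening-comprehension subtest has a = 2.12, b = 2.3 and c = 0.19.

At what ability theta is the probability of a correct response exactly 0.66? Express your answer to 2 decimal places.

2.45

P(theta) = c + (1 − c) · 1 / (1 + exp(−a(theta − b)))
Remove guessing floor: (0.66 − 0.19)/(1 − 0.19) = 0.5802
logit = ln(0.5802/0.4198) = 0.3238
theta = b + logit/(a) = 2.3 + 0.3238/2.1200 = 2.4527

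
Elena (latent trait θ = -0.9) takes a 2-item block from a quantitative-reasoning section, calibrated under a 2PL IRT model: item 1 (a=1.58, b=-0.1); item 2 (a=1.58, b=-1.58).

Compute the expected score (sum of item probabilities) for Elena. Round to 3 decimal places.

P(θ) = 1 / (1 + exp(−a(θ − b)))
P_1 = 1/(1+e^{1.2640}) = 0.2203
P_2 = 1/(1+e^{-1.0744}) = 0.7454
E[score] = 0.2203 + 0.7454 = 0.9657

0.966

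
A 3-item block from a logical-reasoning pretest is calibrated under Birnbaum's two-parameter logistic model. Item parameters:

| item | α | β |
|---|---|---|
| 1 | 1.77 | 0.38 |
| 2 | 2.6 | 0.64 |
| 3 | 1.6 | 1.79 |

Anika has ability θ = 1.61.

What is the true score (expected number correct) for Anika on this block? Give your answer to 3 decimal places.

2.252

P(θ) = 1 / (1 + exp(−α(θ − β)))
P_1 = 1/(1+e^{-2.1771}) = 0.8982
P_2 = 1/(1+e^{-2.5220}) = 0.9257
P_3 = 1/(1+e^{0.2880}) = 0.4285
E[score] = 0.8982 + 0.9257 + 0.4285 = 2.2523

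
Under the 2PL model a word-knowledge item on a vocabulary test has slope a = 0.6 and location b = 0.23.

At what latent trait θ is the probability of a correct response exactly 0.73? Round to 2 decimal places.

P(θ) = 1 / (1 + exp(−a(θ − b)))
logit = ln(0.7300/0.2700) = 0.9946
θ = b + logit/(a) = 0.23 + 0.9946/0.6000 = 1.8877

1.89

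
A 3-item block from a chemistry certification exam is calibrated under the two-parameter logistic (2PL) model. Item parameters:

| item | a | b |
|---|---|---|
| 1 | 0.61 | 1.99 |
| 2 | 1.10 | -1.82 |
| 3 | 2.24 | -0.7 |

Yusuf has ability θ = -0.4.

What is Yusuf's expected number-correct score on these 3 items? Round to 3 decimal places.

1.677

P(θ) = 1 / (1 + exp(−a(θ − b)))
P_1 = 1/(1+e^{1.4579}) = 0.1888
P_2 = 1/(1+e^{-1.5620}) = 0.8266
P_3 = 1/(1+e^{-0.6720}) = 0.6620
E[score] = 0.1888 + 0.8266 + 0.6620 = 1.6774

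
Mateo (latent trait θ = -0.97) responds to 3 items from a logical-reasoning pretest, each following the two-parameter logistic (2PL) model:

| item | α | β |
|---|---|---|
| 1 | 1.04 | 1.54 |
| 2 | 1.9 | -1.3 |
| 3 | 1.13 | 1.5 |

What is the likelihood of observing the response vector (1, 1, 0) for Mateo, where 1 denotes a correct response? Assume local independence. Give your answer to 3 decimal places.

P(θ) = 1 / (1 + exp(−α(θ − β)))
P_1 = 1/(1+e^{2.6104}) = 0.0685
P_2 = 1/(1+e^{-0.6270}) = 0.6518
P_3 = 1/(1+e^{2.7911}) = 0.0578
L = P_1 × P_2 × (1−P_3) = 0.0685 × 0.6518 × 0.9422 = 0.04205

0.042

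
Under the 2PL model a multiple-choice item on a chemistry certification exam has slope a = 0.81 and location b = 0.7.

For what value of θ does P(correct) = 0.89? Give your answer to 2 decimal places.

P(θ) = 1 / (1 + exp(−a(θ − b)))
logit = ln(0.8900/0.1100) = 2.0907
θ = b + logit/(a) = 0.7 + 2.0907/0.8100 = 3.2812

3.28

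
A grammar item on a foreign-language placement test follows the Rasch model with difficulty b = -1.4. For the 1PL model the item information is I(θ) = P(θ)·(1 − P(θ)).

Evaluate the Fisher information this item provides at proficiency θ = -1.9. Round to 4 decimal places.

0.2350

P = 1/(1+e^{0.5000}) = 0.3775
P(1−P) = 0.3775 × 0.6225 = 0.2350
I = P(1−P) = 0.23500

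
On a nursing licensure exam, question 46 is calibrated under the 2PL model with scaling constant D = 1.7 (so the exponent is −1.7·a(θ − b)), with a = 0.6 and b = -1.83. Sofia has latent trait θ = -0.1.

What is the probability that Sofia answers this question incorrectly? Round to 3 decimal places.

P(θ) = 1 / (1 + exp(−D·a(θ − b)))
Exponent: 1.7 × 0.6 × (-0.1 − (-1.83)) = 1.7646
1/(1 + e^{-1.7646}) = 0.8538
P = 0.8538
P(incorrect) = 1 − 0.8538 = 0.1462

0.146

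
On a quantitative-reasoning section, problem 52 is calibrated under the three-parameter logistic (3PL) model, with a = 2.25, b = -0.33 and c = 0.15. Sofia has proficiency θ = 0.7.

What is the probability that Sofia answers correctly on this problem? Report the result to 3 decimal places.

0.924

P(θ) = c + (1 − c) · 1 / (1 + exp(−a(θ − b)))
Exponent: 2.25 × (0.7 − (-0.33)) = 2.3175
1/(1 + e^{-2.3175}) = 0.9103
P = 0.15 + 0.85 × 0.9103 = 0.9238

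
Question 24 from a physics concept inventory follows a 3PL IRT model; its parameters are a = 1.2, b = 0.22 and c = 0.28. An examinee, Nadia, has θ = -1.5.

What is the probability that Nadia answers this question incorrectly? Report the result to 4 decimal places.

P(θ) = c + (1 − c) · 1 / (1 + exp(−a(θ − b)))
Exponent: 1.2 × (-1.5 − 0.22) = -2.0640
1/(1 + e^{2.0640}) = 0.1126
P = 0.28 + 0.72 × 0.1126 = 0.3611
P(incorrect) = 1 − 0.3611 = 0.6389

0.6389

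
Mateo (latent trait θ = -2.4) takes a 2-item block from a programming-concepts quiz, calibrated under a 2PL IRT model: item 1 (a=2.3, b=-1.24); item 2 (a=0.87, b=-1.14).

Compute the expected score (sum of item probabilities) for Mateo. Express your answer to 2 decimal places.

P(θ) = 1 / (1 + exp(−a(θ − b)))
P_1 = 1/(1+e^{2.6680}) = 0.0649
P_2 = 1/(1+e^{1.0962}) = 0.2505
E[score] = 0.0649 + 0.2505 = 0.3153

0.32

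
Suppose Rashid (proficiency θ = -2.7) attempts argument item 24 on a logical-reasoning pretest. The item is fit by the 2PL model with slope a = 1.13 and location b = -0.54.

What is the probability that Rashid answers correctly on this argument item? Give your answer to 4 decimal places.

P(θ) = 1 / (1 + exp(−a(θ − b)))
Exponent: 1.13 × (-2.7 − (-0.54)) = -2.4408
1/(1 + e^{2.4408}) = 0.0801

0.0801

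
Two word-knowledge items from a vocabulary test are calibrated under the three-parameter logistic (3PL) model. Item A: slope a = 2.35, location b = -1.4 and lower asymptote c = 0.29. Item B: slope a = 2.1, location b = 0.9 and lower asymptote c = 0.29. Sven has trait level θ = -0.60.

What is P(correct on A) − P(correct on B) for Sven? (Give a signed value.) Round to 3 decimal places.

0.587

P(θ) = c + (1 − c) · 1 / (1 + exp(−a(θ − b)))
P_A = 0.9060
P_B = 0.3192
P_A − P_B = 0.5868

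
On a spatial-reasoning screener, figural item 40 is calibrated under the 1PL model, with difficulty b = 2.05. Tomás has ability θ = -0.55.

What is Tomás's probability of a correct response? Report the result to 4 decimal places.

P(θ) = 1 / (1 + exp(−(θ − b)))
Exponent: (-0.55 − 2.05) = -2.6000
1/(1 + e^{2.6000}) = 0.0691
P = 0.0691

0.0691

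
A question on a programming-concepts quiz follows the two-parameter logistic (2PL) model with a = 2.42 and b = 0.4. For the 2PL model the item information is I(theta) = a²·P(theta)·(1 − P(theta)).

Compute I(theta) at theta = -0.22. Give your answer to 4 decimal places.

0.8732

P = 1/(1+e^{1.5004}) = 0.1824
P(1−P) = 0.1824 × 0.8176 = 0.1491
I = a² × P(1−P) = 2.42² × 0.1491 = 0.87324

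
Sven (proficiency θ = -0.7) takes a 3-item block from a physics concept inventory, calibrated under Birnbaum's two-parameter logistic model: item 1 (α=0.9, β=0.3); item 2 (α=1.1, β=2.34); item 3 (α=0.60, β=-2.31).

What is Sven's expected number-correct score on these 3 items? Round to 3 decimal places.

P(θ) = 1 / (1 + exp(−α(θ − β)))
P_1 = 1/(1+e^{0.9000}) = 0.2891
P_2 = 1/(1+e^{3.3440}) = 0.0341
P_3 = 1/(1+e^{-0.9660}) = 0.7243
E[score] = 0.2891 + 0.0341 + 0.7243 = 1.0475

1.047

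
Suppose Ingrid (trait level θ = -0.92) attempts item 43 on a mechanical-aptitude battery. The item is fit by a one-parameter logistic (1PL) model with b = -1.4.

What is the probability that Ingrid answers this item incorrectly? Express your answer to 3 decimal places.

P(θ) = 1 / (1 + exp(−(θ − b)))
Exponent: (-0.92 − (-1.4)) = 0.4800
1/(1 + e^{-0.4800}) = 0.6177
P = 0.6177
P(incorrect) = 1 − 0.6177 = 0.3823

0.382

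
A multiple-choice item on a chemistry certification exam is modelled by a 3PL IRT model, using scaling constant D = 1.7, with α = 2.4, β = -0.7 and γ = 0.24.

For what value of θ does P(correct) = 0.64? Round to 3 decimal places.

P(θ) = γ + (1 − γ) · 1 / (1 + exp(−D·α(θ − β)))
Remove guessing floor: (0.64 − 0.24)/(1 − 0.24) = 0.5263
logit = ln(0.5263/0.4737) = 0.1054
θ = β + logit/(1.7·α) = -0.7 + 0.1054/4.0800 = -0.6742

-0.674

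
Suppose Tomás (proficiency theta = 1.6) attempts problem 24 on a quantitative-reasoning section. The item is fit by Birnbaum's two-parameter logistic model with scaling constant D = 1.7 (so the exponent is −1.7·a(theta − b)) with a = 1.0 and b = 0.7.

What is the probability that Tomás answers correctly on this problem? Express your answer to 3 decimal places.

P(theta) = 1 / (1 + exp(−D·a(theta − b)))
Exponent: 1.7 × 1.0 × (1.6 − 0.7) = 1.5300
1/(1 + e^{-1.5300}) = 0.8220
P = 0.8220

0.822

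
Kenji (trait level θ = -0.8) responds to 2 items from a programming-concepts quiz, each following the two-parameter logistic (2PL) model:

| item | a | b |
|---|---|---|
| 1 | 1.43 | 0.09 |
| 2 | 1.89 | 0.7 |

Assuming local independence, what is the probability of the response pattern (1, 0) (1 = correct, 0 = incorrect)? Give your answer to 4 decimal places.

P(θ) = 1 / (1 + exp(−a(θ − b)))
P_1 = 1/(1+e^{1.2727}) = 0.2188
P_2 = 1/(1+e^{2.8350}) = 0.0555
L = P_1 × (1−P_2) = 0.2188 × 0.9445 = 0.20666

0.2067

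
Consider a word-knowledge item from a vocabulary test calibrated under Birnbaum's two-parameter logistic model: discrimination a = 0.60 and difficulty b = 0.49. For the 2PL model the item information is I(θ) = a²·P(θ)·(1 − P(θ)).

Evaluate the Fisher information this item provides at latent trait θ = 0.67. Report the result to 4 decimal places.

P = 1/(1+e^{-0.1080}) = 0.5270
P(1−P) = 0.5270 × 0.4730 = 0.2493
I = a² × P(1−P) = 0.60² × 0.2493 = 0.08974

0.0897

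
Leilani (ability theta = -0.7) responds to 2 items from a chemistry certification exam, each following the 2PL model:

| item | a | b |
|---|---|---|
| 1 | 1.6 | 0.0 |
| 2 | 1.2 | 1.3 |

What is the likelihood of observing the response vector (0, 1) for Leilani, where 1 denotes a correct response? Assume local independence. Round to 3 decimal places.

P(theta) = 1 / (1 + exp(−a(theta − b)))
P_1 = 1/(1+e^{1.1200}) = 0.2460
P_2 = 1/(1+e^{2.4000}) = 0.0832
L = (1−P_1) × P_2 = 0.7540 × 0.0832 = 0.06271

0.063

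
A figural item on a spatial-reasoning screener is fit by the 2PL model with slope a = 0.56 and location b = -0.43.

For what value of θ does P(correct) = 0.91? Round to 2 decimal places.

P(θ) = 1 / (1 + exp(−a(θ − b)))
logit = ln(0.9100/0.0900) = 2.3136
θ = b + logit/(a) = -0.43 + 2.3136/0.5600 = 3.7015

3.70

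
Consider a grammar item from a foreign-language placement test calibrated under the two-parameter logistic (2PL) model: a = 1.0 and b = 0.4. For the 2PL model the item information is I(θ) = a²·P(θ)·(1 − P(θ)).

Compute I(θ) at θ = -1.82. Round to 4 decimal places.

0.0884

P = 1/(1+e^{2.2200}) = 0.0980
P(1−P) = 0.0980 × 0.9020 = 0.0884
I = a² × P(1−P) = 1.0² × 0.0884 = 0.08837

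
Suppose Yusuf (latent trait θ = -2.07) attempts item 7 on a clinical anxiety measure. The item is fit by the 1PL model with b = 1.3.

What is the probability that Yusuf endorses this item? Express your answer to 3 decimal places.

P(θ) = 1 / (1 + exp(−(θ − b)))
Exponent: (-2.07 − 1.3) = -3.3700
1/(1 + e^{3.3700}) = 0.0332
P = 0.0332

0.033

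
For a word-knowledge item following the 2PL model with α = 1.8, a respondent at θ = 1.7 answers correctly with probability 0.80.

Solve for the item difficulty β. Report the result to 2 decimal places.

0.93

P(θ) = 1 / (1 + exp(−α(θ − β)))
logit(0.80) = ln(0.80/0.20) = 1.3863
β = θ − logit/(α) = 1.7 − 1.3863/1.8000 = 0.9298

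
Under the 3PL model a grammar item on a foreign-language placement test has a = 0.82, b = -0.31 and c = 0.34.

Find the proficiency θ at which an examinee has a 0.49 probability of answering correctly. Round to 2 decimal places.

-1.80

P(θ) = c + (1 − c) · 1 / (1 + exp(−a(θ − b)))
Remove guessing floor: (0.49 − 0.34)/(1 − 0.34) = 0.2273
logit = ln(0.2273/0.7727) = -1.2238
θ = b + logit/(a) = -0.31 + (-1.2238)/0.8200 = -1.8024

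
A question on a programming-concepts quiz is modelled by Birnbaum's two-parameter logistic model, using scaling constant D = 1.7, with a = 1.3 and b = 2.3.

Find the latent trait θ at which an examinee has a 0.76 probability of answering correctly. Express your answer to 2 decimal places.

2.82

P(θ) = 1 / (1 + exp(−D·a(θ − b)))
logit = ln(0.7600/0.2400) = 1.1527
θ = b + logit/(1.7·a) = 2.3 + 1.1527/2.2100 = 2.8216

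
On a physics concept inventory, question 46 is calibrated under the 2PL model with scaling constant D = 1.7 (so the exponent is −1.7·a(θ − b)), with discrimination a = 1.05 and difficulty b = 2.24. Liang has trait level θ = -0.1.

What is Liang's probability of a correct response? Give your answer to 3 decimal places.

P(θ) = 1 / (1 + exp(−D·a(θ − b)))
Exponent: 1.7 × 1.05 × (-0.1 − 2.24) = -4.1769
1/(1 + e^{4.1769}) = 0.0151
P = 0.0151

0.015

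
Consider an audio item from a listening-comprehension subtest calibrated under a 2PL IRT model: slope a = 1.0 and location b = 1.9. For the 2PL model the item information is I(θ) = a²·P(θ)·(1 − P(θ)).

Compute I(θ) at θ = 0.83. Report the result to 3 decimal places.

P = 1/(1+e^{1.0700}) = 0.2554
P(1−P) = 0.2554 × 0.7446 = 0.1902
I = a² × P(1−P) = 1.0² × 0.1902 = 0.19017

0.190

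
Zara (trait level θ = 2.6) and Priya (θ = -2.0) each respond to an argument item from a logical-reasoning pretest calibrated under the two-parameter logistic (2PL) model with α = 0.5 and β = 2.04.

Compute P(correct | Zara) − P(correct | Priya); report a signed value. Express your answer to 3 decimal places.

P(θ) = 1 / (1 + exp(−α(θ − β)))
P(Zara) = 0.5695  [exponent 0.2800]
P(Priya) = 0.1171  [exponent -2.0200]
Difference = 0.5695 − 0.1171 = 0.4524

0.452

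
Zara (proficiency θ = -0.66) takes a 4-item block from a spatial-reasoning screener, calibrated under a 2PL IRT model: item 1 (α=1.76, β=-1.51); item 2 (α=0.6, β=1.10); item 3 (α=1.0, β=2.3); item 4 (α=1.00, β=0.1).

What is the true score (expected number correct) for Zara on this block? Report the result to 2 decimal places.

P(θ) = 1 / (1 + exp(−α(θ − β)))
P_1 = 1/(1+e^{-1.4960}) = 0.8170
P_2 = 1/(1+e^{1.0560}) = 0.2581
P_3 = 1/(1+e^{2.9600}) = 0.0493
P_4 = 1/(1+e^{0.7600}) = 0.3186
E[score] = 0.8170 + 0.2581 + 0.0493 + 0.3186 = 1.4430

1.44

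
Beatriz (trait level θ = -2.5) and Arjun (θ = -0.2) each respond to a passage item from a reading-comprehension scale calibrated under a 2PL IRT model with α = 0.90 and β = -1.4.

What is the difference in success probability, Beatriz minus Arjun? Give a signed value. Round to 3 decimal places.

-0.476

P(θ) = 1 / (1 + exp(−α(θ − β)))
P(Beatriz) = 0.2709  [exponent -0.9900]
P(Arjun) = 0.7465  [exponent 1.0800]
Difference = 0.2709 − 0.7465 = -0.4756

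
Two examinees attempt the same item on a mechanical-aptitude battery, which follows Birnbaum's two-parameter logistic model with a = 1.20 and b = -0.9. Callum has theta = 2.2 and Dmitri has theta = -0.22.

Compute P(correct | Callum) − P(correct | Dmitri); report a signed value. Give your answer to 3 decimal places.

P(theta) = 1 / (1 + exp(−a(theta − b)))
P(Callum) = 0.9763  [exponent 3.7200]
P(Dmitri) = 0.6934  [exponent 0.8160]
Difference = 0.9763 − 0.6934 = 0.2830

0.283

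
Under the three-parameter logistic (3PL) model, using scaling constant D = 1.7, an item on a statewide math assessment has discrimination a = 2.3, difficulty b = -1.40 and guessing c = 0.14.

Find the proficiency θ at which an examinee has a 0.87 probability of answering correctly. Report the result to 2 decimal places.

P(θ) = c + (1 − c) · 1 / (1 + exp(−D·a(θ − b)))
Remove guessing floor: (0.87 − 0.14)/(1 − 0.14) = 0.8488
logit = ln(0.8488/0.1512) = 1.7255
θ = b + logit/(1.7·a) = -1.40 + 1.7255/3.9100 = -0.9587

-0.96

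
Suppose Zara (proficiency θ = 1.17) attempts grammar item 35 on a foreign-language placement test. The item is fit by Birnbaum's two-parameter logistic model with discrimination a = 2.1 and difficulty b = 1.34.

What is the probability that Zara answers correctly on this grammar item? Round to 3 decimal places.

0.412

P(θ) = 1 / (1 + exp(−a(θ − b)))
Exponent: 2.1 × (1.17 − 1.34) = -0.3570
1/(1 + e^{0.3570}) = 0.4117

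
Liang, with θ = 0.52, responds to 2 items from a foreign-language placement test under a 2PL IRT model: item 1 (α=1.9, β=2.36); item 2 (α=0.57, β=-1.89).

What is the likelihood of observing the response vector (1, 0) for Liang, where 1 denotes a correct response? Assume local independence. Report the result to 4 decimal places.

P(θ) = 1 / (1 + exp(−α(θ − β)))
P_1 = 1/(1+e^{3.4960}) = 0.0294
P_2 = 1/(1+e^{-1.3737}) = 0.7980
L = P_1 × (1−P_2) = 0.0294 × 0.2020 = 0.00594

0.0059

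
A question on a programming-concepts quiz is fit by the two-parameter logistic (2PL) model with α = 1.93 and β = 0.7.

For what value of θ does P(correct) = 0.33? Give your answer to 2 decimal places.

0.33

P(θ) = 1 / (1 + exp(−α(θ − β)))
logit = ln(0.3300/0.6700) = -0.7082
θ = β + logit/(α) = 0.7 + (-0.7082)/1.9300 = 0.3331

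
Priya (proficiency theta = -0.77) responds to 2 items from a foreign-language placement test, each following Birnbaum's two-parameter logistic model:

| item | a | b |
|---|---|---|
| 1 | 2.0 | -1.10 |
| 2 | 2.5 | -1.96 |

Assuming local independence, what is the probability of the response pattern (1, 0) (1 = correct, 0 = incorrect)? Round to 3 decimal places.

0.032

P(theta) = 1 / (1 + exp(−a(theta − b)))
P_1 = 1/(1+e^{-0.6600}) = 0.6593
P_2 = 1/(1+e^{-2.9750}) = 0.9514
L = P_1 × (1−P_2) = 0.6593 × 0.0486 = 0.03202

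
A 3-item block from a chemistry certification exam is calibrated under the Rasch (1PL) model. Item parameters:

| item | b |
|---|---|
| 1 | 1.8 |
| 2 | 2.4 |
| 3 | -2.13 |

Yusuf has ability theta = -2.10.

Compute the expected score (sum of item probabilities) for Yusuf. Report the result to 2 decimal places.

0.54

P(theta) = 1 / (1 + exp(−(theta − b)))
P_1 = 1/(1+e^{3.9000}) = 0.0198
P_2 = 1/(1+e^{4.5000}) = 0.0110
P_3 = 1/(1+e^{-0.0300}) = 0.5075
E[score] = 0.0198 + 0.0110 + 0.5075 = 0.5383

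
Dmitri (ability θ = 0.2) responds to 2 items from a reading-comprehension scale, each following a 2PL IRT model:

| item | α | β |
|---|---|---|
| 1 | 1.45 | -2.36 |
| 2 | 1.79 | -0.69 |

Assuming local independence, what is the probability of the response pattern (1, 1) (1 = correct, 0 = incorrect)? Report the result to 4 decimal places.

0.8112

P(θ) = 1 / (1 + exp(−α(θ − β)))
P_1 = 1/(1+e^{-3.7120}) = 0.9762
P_2 = 1/(1+e^{-1.5931}) = 0.8311
L = P_1 × P_2 = 0.9762 × 0.8311 = 0.81123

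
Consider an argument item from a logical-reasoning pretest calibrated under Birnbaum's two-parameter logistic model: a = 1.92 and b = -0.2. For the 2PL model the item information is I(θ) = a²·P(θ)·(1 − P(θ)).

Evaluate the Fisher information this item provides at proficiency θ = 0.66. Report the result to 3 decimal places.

0.498

P = 1/(1+e^{-1.6512}) = 0.8391
P(1−P) = 0.8391 × 0.1609 = 0.1350
I = a² × P(1−P) = 1.92² × 0.1350 = 0.49782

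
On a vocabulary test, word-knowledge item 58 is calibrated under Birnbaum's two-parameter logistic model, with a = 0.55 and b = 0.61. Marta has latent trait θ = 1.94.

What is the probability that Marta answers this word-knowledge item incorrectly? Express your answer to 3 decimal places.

0.325

P(θ) = 1 / (1 + exp(−a(θ − b)))
Exponent: 0.55 × (1.94 − 0.61) = 0.7315
1/(1 + e^{-0.7315}) = 0.6751
P(incorrect) = 1 − 0.6751 = 0.3249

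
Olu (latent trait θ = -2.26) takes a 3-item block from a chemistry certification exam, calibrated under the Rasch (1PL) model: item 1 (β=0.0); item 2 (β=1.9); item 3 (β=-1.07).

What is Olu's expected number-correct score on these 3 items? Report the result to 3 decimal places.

P(θ) = 1 / (1 + exp(−(θ − β)))
P_1 = 1/(1+e^{2.2600}) = 0.0945
P_2 = 1/(1+e^{4.1600}) = 0.0154
P_3 = 1/(1+e^{1.1900}) = 0.2333
E[score] = 0.0945 + 0.0154 + 0.2333 = 0.3431

0.343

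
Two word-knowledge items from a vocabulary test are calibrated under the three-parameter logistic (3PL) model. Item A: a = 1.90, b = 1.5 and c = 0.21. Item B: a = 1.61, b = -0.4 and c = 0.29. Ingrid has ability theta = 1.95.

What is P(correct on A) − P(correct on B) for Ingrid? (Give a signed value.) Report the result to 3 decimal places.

P(theta) = c + (1 − c) · 1 / (1 + exp(−a(theta − b)))
P_A = 0.7643
P_B = 0.9842
P_A − P_B = -0.2199

-0.220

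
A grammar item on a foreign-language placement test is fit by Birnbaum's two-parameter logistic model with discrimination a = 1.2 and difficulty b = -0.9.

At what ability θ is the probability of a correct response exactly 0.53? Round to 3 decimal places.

-0.800

P(θ) = 1 / (1 + exp(−a(θ − b)))
logit = ln(0.5300/0.4700) = 0.1201
θ = b + logit/(a) = -0.9 + 0.1201/1.2000 = -0.7999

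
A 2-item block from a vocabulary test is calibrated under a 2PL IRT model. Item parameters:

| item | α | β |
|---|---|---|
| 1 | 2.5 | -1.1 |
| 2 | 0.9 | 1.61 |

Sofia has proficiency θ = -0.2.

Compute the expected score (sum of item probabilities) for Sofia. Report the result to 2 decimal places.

P(θ) = 1 / (1 + exp(−α(θ − β)))
P_1 = 1/(1+e^{-2.2500}) = 0.9047
P_2 = 1/(1+e^{1.6290}) = 0.1640
E[score] = 0.9047 + 0.1640 = 1.0686

1.07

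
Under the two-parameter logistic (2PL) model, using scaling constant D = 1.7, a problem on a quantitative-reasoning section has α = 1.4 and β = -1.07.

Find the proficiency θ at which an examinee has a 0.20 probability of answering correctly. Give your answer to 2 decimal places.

-1.65

P(θ) = 1 / (1 + exp(−D·α(θ − β)))
logit = ln(0.2000/0.8000) = -1.3863
θ = β + logit/(1.7·α) = -1.07 + (-1.3863)/2.3800 = -1.6525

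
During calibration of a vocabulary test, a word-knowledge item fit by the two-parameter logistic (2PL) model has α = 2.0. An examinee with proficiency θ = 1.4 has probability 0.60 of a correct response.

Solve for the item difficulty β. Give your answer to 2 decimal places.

1.20

P(θ) = 1 / (1 + exp(−α(θ − β)))
logit(0.60) = ln(0.60/0.40) = 0.4055
β = θ − logit/(α) = 1.4 − 0.4055/2.0000 = 1.1973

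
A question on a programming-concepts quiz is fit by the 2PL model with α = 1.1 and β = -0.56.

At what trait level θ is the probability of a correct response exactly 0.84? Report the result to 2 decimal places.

P(θ) = 1 / (1 + exp(−α(θ − β)))
logit = ln(0.8400/0.1600) = 1.6582
θ = β + logit/(α) = -0.56 + 1.6582/1.1000 = 0.9475

0.95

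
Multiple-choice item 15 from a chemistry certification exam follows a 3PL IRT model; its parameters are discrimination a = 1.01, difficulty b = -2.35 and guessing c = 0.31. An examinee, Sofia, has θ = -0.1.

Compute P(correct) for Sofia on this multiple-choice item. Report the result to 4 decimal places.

0.9355

P(θ) = c + (1 − c) · 1 / (1 + exp(−a(θ − b)))
Exponent: 1.01 × (-0.1 − (-2.35)) = 2.2725
1/(1 + e^{-2.2725}) = 0.9066
P = 0.31 + 0.69 × 0.9066 = 0.9355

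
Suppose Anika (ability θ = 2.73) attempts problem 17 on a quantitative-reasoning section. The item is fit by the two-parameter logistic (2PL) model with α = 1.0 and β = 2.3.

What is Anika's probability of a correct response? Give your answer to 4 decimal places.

P(θ) = 1 / (1 + exp(−α(θ − β)))
Exponent: 1.0 × (2.73 − 2.3) = 0.4300
1/(1 + e^{-0.4300}) = 0.6059

0.6059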